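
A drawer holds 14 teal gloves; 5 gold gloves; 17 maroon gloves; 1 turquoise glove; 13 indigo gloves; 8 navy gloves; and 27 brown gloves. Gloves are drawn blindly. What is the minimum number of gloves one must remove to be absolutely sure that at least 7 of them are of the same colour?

By pigeonhole, the 7 colours are the holes; the gloves drawn are the pigeons.
To avoid 7 of any one colour, the worst case takes at most 6 of each colour, or every glove of a colour that has fewer than 6.
That gives 6 + 5 + 6 + 1 + 6 + 6 + 6 = 36 gloves with no colour reaching 7.
The next glove forces some colour to 7, so 36 + 1 = 37.

37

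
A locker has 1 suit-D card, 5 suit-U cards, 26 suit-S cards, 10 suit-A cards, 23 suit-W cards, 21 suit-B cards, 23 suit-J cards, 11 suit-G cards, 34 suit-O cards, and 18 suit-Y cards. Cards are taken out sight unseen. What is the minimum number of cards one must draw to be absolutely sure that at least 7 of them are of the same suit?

Put each drawn card into a box by suit. The largest draw with every box below 7 takes min(count, 6) from each suit; suits with fewer than 6 contribute all they have.
Σ min(cᵢ, 6) = 1 + 5 + 6 + 6 + 6 + 6 + 6 + 6 + 6 + 6 = 54.
Draw number 54 + 1 = 55 must push one box to 7.

55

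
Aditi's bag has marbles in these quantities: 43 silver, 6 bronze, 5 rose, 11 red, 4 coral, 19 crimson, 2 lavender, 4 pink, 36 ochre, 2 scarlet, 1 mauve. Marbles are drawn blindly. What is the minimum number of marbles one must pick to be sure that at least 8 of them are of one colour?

Put each drawn marble into a box by colour. The largest draw with every box below 8 takes min(count, 7) from each colour; colours with fewer than 7 contribute all they have.
Σ min(cᵢ, 7) = 7 + 6 + 5 + 7 + 4 + 7 + 2 + 4 + 7 + 2 + 1 = 52.
Draw number 52 + 1 = 53 must push one box to 8.

53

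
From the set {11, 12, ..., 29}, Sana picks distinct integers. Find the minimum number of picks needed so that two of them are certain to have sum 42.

A set avoiding the sum 42 can contain at most one of each pair {x, 42−x}, plus the 3 elements whose complement lies outside the range or equal to its own complement.
The integers 11, …, 21 (11 of them) are such a set: any two sum to at least 11+12 = 23 and at most 20+21 = 41 < 42.
By pigeonhole, any 12th integer completes one of the 8 pairs, so 12 choices force a sum of 42.

12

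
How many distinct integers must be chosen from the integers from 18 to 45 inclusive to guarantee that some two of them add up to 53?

Two chosen integers sum to 53 exactly when both halves of some pair {x, 53−x} with 18 ≤ x ≤ 53−x ≤ 35 are chosen — 9 such pairs.
The remaining 10 elements (those with no distinct partner in range) can never complete a 53-sum, so the worst case takes all of them and one from each pair: 10 + 9 = 19.
By the pigeonhole principle, the 20th integer has to be the second member of some pair, so 19 + 1 = 20.

20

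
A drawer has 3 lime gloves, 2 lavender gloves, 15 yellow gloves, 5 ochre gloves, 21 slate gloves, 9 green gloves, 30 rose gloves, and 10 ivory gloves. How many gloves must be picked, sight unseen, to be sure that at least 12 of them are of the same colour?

By the pigeonhole principle, the 8 colours are the holes; the gloves drawn are the pigeons.
To avoid 12 of any one colour, the worst case takes at most 11 of each colour, or every glove of a colour that has fewer than 11.
That gives 3 + 2 + 11 + 5 + 11 + 9 + 11 + 10 = 62 gloves with no colour reaching 12.
The next glove forces some colour to 12, so 62 + 1 = 63.

63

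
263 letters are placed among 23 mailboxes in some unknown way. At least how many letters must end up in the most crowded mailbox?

The 23 mailboxes are the holes and the 263 letters are the pigeons.
If every mailbox held at most 11 letters, the total would be at most 23 × 11 = 253, which is less than 263.
So some mailbox holds at least ⌈263/23⌉ = 12 letters.

12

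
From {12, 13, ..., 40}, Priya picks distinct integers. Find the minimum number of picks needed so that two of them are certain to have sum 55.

17

Group the elements by complementary pair {x, 55−x}: {15,40}, {16,39}, {17,38}, …, giving 13 two-element pairs and 3 integers whose partner 55−x falls outside [12,40].
Pigeonhole: treating each of those 16 groups as a pigeonhole, one can pick one integer per group — 16 integers — with no two summing to 55.
The 17th integer lands in an occupied pair, forcing a sum of 55.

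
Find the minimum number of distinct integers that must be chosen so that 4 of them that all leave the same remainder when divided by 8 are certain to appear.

By pigeonhole, the 8 residue classes mod 8 are the pigeonholes.
With 24 integers one could put 3 in each residue class and have no class reach 4.
The 25th integer pushes some class to 4, so 8·3 + 1 = 25.

25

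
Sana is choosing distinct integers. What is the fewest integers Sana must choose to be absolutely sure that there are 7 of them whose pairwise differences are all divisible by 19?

115

Integers whose pairwise differences are multiples of 19 are exactly those sharing a remainder mod 19. Pigeonhole: the 19 residue classes mod 19 are the pigeonholes.
With 114 integers one could put 6 in each residue class and have no class reach 7.
The 115th integer pushes some class to 7, so 19·6 + 1 = 115.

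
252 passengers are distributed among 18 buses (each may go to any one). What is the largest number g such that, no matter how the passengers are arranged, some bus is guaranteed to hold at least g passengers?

14

Pigeonhole: the 18 buses are the holes and the 252 passengers are the pigeons.
If every bus held at most 13 passengers, the total would be at most 18 × 13 = 234, which is less than 252.
So some bus holds at least ⌈252/18⌉ = 14 passengers.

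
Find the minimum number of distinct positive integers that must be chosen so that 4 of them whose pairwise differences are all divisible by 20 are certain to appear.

61

Integers whose pairwise differences are multiples of 20 are exactly those sharing a remainder mod 20. Pigeonhole: the 20 residue classes mod 20 are the pigeonholes.
With 60 integers one could put 3 in each residue class and have no class reach 4.
The 61st integer pushes some class to 4, so 20·3 + 1 = 61.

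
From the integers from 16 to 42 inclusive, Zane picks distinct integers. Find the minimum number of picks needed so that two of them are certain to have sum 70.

Two chosen integers sum to 70 exactly when both halves of some pair {x, 70−x} with 28 ≤ x ≤ 70−x ≤ 42 are chosen — 7 such pairs.
The remaining 13 elements (those with no distinct partner in range) can never complete a 70-sum, so the worst case takes all of them and one from each pair: 13 + 7 = 20.
The 21st integer has to be the second member of some pair, so 20 + 1 = 21.

21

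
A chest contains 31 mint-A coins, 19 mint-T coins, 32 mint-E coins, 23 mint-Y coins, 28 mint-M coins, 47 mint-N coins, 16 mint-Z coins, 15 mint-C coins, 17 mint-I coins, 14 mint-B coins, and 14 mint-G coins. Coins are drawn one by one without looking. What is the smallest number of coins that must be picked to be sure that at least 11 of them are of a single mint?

An adversary could hand out at most 10 coins per mint: 10 + 10 + 10 + 10 + 10 + 10 + 10 + 10 + 10 + 10 + 10 = 110 coins and still no mint has 11.
One more coin lands in a mint already at 10, so 111 draws are enough and 110 are not.

111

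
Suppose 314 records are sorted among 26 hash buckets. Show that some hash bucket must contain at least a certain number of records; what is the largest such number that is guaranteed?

By the pigeonhole principle, the 26 hash buckets are the holes and the 314 records are the pigeons.
If every hash bucket held at most 12 records, the total would be at most 26 × 12 = 312, which is less than 314.
So some hash bucket holds at least ⌈314/26⌉ = 13 records.

13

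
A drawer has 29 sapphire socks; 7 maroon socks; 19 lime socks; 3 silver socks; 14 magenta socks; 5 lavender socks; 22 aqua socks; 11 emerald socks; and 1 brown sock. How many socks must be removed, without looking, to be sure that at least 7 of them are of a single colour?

An adversary could hand out at most 6 socks per colour (silver, lavender, brown run out sooner): 6 + 6 + 6 + 3 + 6 + 5 + 6 + 6 + 1 = 45 socks and still no colour has 7.
By the pigeonhole principle, one more sock lands in a colour already at 6, so 46 draws are enough and 45 are not.

46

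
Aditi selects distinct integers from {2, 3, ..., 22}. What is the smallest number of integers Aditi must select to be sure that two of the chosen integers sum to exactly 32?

16

Two chosen integers sum to 32 exactly when both halves of some pair {x, 32−x} with 10 ≤ x ≤ 32−x ≤ 22 are chosen — 6 such pairs.
The remaining 9 elements (those with no distinct partner in range) can never complete a 32-sum, so the worst case takes all of them and one from each pair: 9 + 6 = 15.
By the pigeonhole principle, the 16th integer has to be the second member of some pair, so 15 + 1 = 16.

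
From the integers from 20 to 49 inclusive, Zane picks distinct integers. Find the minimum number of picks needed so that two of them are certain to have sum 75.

19

Two chosen integers sum to 75 exactly when both halves of some pair {x, 75−x} with 26 ≤ x ≤ 75−x ≤ 49 are chosen — 12 such pairs.
The remaining 6 elements (those with no distinct partner in range) can never complete a 75-sum, so the worst case takes all of them and one from each pair: 6 + 12 = 18.
By the pigeonhole principle, the 19th integer has to be the second member of some pair, so 18 + 1 = 19.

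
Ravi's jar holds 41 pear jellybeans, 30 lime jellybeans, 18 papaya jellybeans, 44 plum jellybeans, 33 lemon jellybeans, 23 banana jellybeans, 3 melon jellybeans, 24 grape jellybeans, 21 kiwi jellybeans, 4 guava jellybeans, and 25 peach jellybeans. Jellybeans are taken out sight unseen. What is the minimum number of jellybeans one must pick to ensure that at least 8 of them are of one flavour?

71

The 11 flavours are the holes; the jellybeans drawn are the pigeons.
To avoid 8 of any one flavour, the worst case takes at most 7 of each flavour, or every jellybean of a flavour that has fewer than 7.
That gives 7 + 7 + 7 + 7 + 7 + 7 + 3 + 7 + 7 + 4 + 7 = 70 jellybeans with no flavour reaching 8.
The next jellybean forces some flavour to 8, so 70 + 1 = 71.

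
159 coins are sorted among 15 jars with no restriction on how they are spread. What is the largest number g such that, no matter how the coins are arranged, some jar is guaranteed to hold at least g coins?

11

The 15 jars are the holes and the 159 coins are the pigeons.
If every jar held at most 10 coins, the total would be at most 15 × 10 = 150, which is less than 159.
So some jar holds at least ⌈159/15⌉ = 11 coins.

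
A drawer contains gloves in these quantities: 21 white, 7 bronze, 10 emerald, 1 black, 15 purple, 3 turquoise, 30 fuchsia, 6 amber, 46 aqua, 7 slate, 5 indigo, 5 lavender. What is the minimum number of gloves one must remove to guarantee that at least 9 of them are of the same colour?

By the pigeonhole principle, the 12 colours are the holes; the gloves drawn are the pigeons.
To avoid 9 of any one colour, the worst case takes at most 8 of each colour, or every glove of a colour that has fewer than 8.
That gives 8 + 7 + 8 + 1 + 8 + 3 + 8 + 6 + 8 + 7 + 5 + 5 = 74 gloves with no colour reaching 9.
The next glove forces some colour to 9, so 74 + 1 = 75.

75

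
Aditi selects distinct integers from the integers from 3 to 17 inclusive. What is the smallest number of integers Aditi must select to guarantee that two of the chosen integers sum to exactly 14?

12

Group the elements by complementary pair {x, 14−x}: {3,11}, {4,10}, {5,9}, …, giving 4 two-element pairs, the single value 7 (it cannot pair with itself since the integers are distinct), and 6 integers whose partner 14−x falls outside [3,17].
By pigeonhole, treating each of those 11 groups as a pigeonhole, one can pick one integer per group — 11 integers — with no two summing to 14.
The 12th integer lands in an occupied pair, forcing a sum of 14.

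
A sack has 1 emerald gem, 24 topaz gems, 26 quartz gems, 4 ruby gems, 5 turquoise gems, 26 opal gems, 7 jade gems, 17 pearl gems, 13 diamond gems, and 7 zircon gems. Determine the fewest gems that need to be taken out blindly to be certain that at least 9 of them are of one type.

An adversary could hand out at most 8 gems per type (5 types run out sooner): 1 + 8 + 8 + 4 + 5 + 8 + 7 + 8 + 8 + 7 = 64 gems and still no type has 9.
One more gem lands in a type already at 8, so 65 draws are enough and 64 are not.

65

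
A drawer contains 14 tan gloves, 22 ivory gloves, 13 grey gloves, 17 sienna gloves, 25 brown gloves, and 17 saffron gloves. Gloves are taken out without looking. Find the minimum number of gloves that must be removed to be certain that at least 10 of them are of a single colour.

Pigeonhole: the 6 colours are the holes; the gloves drawn are the pigeons.
To avoid 10 of any one colour, the worst case takes at most 9 of each colour.
That gives 9 + 9 + 9 + 9 + 9 + 9 = 54 gloves with no colour reaching 10.
The next glove forces some colour to 10, so 54 + 1 = 55.

55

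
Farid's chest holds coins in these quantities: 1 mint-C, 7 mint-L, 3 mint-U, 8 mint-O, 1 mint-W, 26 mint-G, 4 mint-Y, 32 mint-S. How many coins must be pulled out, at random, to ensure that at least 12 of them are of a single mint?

47

Put each drawn coin into a box by mint. The largest draw with every box below 12 takes min(count, 11) from each mint; mints with fewer than 11 contribute all they have.
Σ min(cᵢ, 11) = 1 + 7 + 3 + 8 + 1 + 11 + 4 + 11 = 46.
Draw number 46 + 1 = 47 must push one box to 12.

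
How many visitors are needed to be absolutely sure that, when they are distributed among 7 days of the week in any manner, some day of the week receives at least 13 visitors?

With 84 visitors one could put exactly 12 in each of the 7 days of the week, and no day of the week would reach 13.
By pigeonhole, one more visitor must land in a day of the week that already has 12, giving it 13.
So 7 × 12 + 1 = 85 visitors are required.

85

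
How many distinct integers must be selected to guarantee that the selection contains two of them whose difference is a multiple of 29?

30

Integers whose pairwise differences are multiples of 29 are exactly those sharing a remainder mod 29. By pigeonhole, the 29 residue classes mod 29 are the pigeonholes.
With 29 integers one could put 1 in each residue class and have no class reach 2.
The 30th integer pushes some class to 2, so 29·1 + 1 = 30.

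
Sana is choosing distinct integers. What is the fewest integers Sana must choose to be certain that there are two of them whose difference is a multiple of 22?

23

Integers whose pairwise differences are multiples of 22 are exactly those sharing a remainder mod 22. The 22 residue classes mod 22 are the pigeonholes.
With 22 integers one could put 1 in each residue class and have no class reach 2.
The 23rd integer pushes some class to 2, so 22·1 + 1 = 23.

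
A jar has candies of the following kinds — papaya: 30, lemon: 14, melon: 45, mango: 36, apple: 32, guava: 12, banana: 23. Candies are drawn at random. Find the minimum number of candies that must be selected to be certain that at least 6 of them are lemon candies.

In the worst case for collecting lemon candies, every non-lemon candy comes out first.
There are 30 + 45 + 36 + 32 + 12 + 23 = 178 non-lemon candies altogether.
After those, each further candy must be lemon, so 178 + 6 = 184 draws guarantee 6 lemon candies.

184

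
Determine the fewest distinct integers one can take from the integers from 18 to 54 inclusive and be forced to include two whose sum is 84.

26

Two chosen integers sum to 84 exactly when both halves of some pair {x, 84−x} with 30 ≤ x ≤ 84−x ≤ 54 are chosen — 12 such pairs.
The remaining 13 elements (those with no distinct partner in range) can never complete a 84-sum, so the worst case takes all of them and one from each pair: 13 + 12 = 25.
By the pigeonhole principle, the 26th integer has to be the second member of some pair, so 25 + 1 = 26.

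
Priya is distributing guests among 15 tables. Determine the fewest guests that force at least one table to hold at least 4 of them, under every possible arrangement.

46

With 45 guests one could put exactly 3 in each of the 15 tables, and no table would reach 4.
Pigeonhole: one more guest must land in a table that already has 3, giving it 4.
So 15 × 3 + 1 = 46 guests are required.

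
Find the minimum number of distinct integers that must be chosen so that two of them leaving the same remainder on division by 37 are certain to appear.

38

The 37 residue classes mod 37 are the pigeonholes.
With 37 integers one could put 1 in each residue class and have no class reach 2.
The 38th integer pushes some class to 2, so 37·1 + 1 = 38.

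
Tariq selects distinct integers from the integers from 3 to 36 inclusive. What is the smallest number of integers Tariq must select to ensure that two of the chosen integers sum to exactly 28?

24

A set avoiding the sum 28 can contain at most one of each pair {x, 28−x}, plus the 12 elements whose complement lies outside the range or equal to its own complement.
The integers 14, …, 36 (23 of them) are such a set: any two sum to at least 14+15 = 29 > 28.
By pigeonhole, any 24th integer completes one of the 11 pairs, so 24 choices force a sum of 28.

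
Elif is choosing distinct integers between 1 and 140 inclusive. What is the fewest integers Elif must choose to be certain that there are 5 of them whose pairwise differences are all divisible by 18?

Integers whose pairwise differences are multiples of 18 are exactly those sharing a remainder mod 18. The 18 residue classes mod 18 are the pigeonholes.
With 72 integers one could put 4 in each residue class and have no class reach 5.
The 73rd integer pushes some class to 5, so 18·4 + 1 = 73.

73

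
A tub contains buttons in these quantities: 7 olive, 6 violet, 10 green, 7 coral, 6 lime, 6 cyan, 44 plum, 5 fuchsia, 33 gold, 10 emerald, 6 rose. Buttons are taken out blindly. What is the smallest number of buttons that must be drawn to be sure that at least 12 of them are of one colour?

86

The 11 colours are the holes; the buttons drawn are the pigeons.
To avoid 12 of any one colour, the worst case takes at most 11 of each colour, or every button of a colour that has fewer than 11.
That gives 7 + 6 + 10 + 7 + 6 + 6 + 11 + 5 + 11 + 10 + 6 = 85 buttons with no colour reaching 12.
The next button forces some colour to 12, so 85 + 1 = 86.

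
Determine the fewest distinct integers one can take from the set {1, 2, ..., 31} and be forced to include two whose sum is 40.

21

A set avoiding the sum 40 can contain at most one of each pair {x, 40−x}, plus the 9 elements whose complement lies outside the range or equal to its own complement.
The integers 1, …, 20 (20 of them) are such a set: any two sum to at least 1+2 = 3 and at most 19+20 = 39 < 40.
Pigeonhole: any 21st integer completes one of the 11 pairs, so 21 choices force a sum of 40.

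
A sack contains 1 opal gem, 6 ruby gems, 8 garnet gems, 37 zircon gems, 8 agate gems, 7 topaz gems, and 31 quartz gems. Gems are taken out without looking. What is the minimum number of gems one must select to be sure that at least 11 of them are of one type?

By the pigeonhole principle, the 7 types are the holes; the gems drawn are the pigeons.
To avoid 11 of any one type, the worst case takes at most 10 of each type, or every gem of a type that has fewer than 10.
That gives 1 + 6 + 8 + 10 + 8 + 7 + 10 = 50 gems with no type reaching 11.
The next gem forces some type to 11, so 50 + 1 = 51.

51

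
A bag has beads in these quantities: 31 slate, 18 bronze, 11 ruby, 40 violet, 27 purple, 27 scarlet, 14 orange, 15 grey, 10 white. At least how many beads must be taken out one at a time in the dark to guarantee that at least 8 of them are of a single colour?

64

The 9 colours are the holes; the beads drawn are the pigeons.
To avoid 8 of any one colour, the worst case takes at most 7 of each colour.
That gives 7 + 7 + 7 + 7 + 7 + 7 + 7 + 7 + 7 = 63 beads with no colour reaching 8.
The next bead forces some colour to 8, so 63 + 1 = 64.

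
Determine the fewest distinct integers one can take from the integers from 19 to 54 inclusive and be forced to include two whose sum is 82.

24

A set avoiding the sum 82 can contain at most one of each pair {x, 82−x}, plus the 10 elements whose complement lies outside the range or equal to its own complement.
The integers 19, …, 41 (23 of them) are such a set: any two sum to at least 19+20 = 39 and at most 40+41 = 81 < 82.
Any 24th integer completes one of the 13 pairs, so 24 choices force a sum of 82.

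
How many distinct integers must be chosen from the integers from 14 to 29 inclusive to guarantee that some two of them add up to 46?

Group the elements by complementary pair {x, 46−x}: {17,29}, {18,28}, {19,27}, …, giving 6 two-element pairs, the single value 23 (it cannot pair with itself since the integers are distinct), and 3 integers whose partner 46−x falls outside [14,29].
Treating each of those 10 groups as a pigeonhole, one can pick one integer per group — 10 integers — with no two summing to 46.
The 11th integer lands in an occupied pair, forcing a sum of 46.

11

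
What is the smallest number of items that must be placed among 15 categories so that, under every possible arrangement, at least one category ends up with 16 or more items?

With 225 items one could put exactly 15 in each of the 15 categories, and no category would reach 16.
Pigeonhole: one more item must land in a category that already has 15, giving it 16.
So 15 × 15 + 1 = 226 items are required.

226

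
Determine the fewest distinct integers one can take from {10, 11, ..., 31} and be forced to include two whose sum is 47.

A set avoiding the sum 47 can contain at most one of each pair {x, 47−x}, plus the 6 elements whose complement lies outside the range.
The integers 10, …, 23 (14 of them) are such a set: any two sum to at least 10+11 = 21 and at most 22+23 = 45 < 47.
Any 15th integer completes one of the 8 pairs, so 15 choices force a sum of 47.

15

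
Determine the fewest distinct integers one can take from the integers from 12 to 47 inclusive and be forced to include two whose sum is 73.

26

Group the elements by complementary pair {x, 73−x}: {26,47}, {27,46}, {28,45}, …, giving 11 two-element pairs and 14 integers whose partner 73−x falls outside [12,47].
By the pigeonhole principle, treating each of those 25 groups as a pigeonhole, one can pick one integer per group — 25 integers — with no two summing to 73.
The 26th integer lands in an occupied pair, forcing a sum of 73.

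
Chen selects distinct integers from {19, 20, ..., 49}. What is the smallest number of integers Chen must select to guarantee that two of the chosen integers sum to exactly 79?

Group the elements by complementary pair {x, 79−x}: {30,49}, {31,48}, {32,47}, …, giving 10 two-element pairs and 11 integers whose partner 79−x falls outside [19,49].
Treating each of those 21 groups as a pigeonhole, one can pick one integer per group — 21 integers — with no two summing to 79.
The 22nd integer lands in an occupied pair, forcing a sum of 79.

22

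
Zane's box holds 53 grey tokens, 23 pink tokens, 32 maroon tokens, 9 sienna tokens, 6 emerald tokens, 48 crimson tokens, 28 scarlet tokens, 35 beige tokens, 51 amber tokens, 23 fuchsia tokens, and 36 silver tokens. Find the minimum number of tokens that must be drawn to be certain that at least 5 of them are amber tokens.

In the worst case for collecting amber tokens, every non-amber token comes out first.
There are 53 + 23 + 32 + 9 + 6 + 48 + 28 + 35 + 23 + 36 = 293 non-amber tokens altogether.
After those, each further token must be amber, so 293 + 5 = 298 draws guarantee 5 amber tokens.

298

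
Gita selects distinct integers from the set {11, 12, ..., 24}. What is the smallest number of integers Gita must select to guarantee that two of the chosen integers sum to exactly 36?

Two chosen integers sum to 36 exactly when both halves of some pair {x, 36−x} with 12 ≤ x ≤ 36−x ≤ 24 are chosen — 6 such pairs.
The remaining 2 elements (those with no distinct partner in range) can never complete a 36-sum, so the worst case takes all of them and one from each pair: 2 + 6 = 8.
The 9th integer has to be the second member of some pair, so 8 + 1 = 9.

9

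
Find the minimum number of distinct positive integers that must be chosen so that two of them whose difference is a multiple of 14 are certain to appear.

15

Integers whose pairwise differences are multiples of 14 are exactly those sharing a remainder mod 14. By the pigeonhole principle, the 14 residue classes mod 14 are the pigeonholes.
With 14 integers one could put 1 in each residue class and have no class reach 2.
The 15th integer pushes some class to 2, so 14·1 + 1 = 15.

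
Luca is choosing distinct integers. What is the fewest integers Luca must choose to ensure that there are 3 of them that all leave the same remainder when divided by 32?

The 32 residue classes mod 32 are the pigeonholes.
With 64 integers one could put 2 in each residue class and have no class reach 3.
The 65th integer pushes some class to 3, so 32·2 + 1 = 65.

65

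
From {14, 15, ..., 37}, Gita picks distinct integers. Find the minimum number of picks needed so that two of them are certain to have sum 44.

A set avoiding the sum 44 can contain at most one of each pair {x, 44−x}, plus the 8 elements whose complement lies outside the range or equal to its own complement.
The integers 22, …, 37 (16 of them) are such a set: any two sum to at least 22+23 = 45 > 44.
Any 17th integer completes one of the 8 pairs, so 17 choices force a sum of 44.

17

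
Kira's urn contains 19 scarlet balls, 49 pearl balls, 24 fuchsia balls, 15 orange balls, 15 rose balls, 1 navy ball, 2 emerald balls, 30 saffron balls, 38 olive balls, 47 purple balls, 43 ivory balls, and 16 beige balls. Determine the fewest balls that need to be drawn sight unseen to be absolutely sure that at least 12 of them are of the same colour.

The 12 colours are the holes; the balls drawn are the pigeons.
To avoid 12 of any one colour, the worst case takes at most 11 of each colour, or every ball of a colour that has fewer than 11.
That gives 11 + 11 + 11 + 11 + 11 + 1 + 2 + 11 + 11 + 11 + 11 + 11 = 113 balls with no colour reaching 12.
The next ball forces some colour to 12, so 113 + 1 = 114.

114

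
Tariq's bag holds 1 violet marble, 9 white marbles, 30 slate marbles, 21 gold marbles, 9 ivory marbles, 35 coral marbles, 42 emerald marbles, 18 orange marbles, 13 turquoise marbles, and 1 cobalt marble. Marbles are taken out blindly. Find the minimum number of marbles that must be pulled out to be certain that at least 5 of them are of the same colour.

35

The 10 colours are the holes; the marbles drawn are the pigeons.
To avoid 5 of any one colour, the worst case takes at most 4 of each colour, or every marble of a colour that has fewer than 4.
That gives 1 + 4 + 4 + 4 + 4 + 4 + 4 + 4 + 4 + 1 = 34 marbles with no colour reaching 5.
The next marble forces some colour to 5, so 34 + 1 = 35.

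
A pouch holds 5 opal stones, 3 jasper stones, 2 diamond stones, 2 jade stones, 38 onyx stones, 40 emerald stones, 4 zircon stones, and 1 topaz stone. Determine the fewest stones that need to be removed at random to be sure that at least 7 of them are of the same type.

An adversary could hand out at most 6 stones per type (6 types run out sooner): 5 + 3 + 2 + 2 + 6 + 6 + 4 + 1 = 29 stones and still no type has 7.
By the pigeonhole principle, one more stone lands in a type already at 6, so 30 draws are enough and 29 are not.

30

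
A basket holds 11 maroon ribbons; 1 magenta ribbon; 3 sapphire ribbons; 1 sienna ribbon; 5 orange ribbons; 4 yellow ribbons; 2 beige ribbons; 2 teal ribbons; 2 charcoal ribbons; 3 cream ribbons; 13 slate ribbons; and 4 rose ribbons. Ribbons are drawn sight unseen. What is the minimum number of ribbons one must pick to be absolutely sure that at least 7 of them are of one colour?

An adversary could hand out at most 6 ribbons per colour (10 colours run out sooner): 6 + 1 + 3 + 1 + 5 + 4 + 2 + 2 + 2 + 3 + 6 + 4 = 39 ribbons and still no colour has 7.
By the pigeonhole principle, one more ribbon lands in a colour already at 6, so 40 draws are enough and 39 are not.

40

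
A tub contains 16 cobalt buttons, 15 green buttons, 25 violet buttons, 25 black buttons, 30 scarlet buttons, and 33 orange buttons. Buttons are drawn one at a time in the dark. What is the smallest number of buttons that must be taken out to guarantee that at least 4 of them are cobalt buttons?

132

In the worst case for collecting cobalt buttons, every non-cobalt button comes out first.
There are 15 + 25 + 25 + 30 + 33 = 128 non-cobalt buttons altogether.
After those, each further button must be cobalt, so 128 + 4 = 132 draws guarantee 4 cobalt buttons.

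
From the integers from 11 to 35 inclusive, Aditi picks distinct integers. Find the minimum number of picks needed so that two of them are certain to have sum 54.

Group the elements by complementary pair {x, 54−x}: {19,35}, {20,34}, {21,33}, …, giving 8 two-element pairs, the single value 27 (it cannot pair with itself since the integers are distinct), and 8 integers whose partner 54−x falls outside [11,35].
Pigeonhole: treating each of those 17 groups as a pigeonhole, one can pick one integer per group — 17 integers — with no two summing to 54.
The 18th integer lands in an occupied pair, forcing a sum of 54.

18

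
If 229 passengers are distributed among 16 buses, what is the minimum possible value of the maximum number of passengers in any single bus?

The 16 buses are the holes and the 229 passengers are the pigeons.
If every bus held at most 14 passengers, the total would be at most 16 × 14 = 224, which is less than 229.
So some bus holds at least ⌈229/16⌉ = 15 passengers.

15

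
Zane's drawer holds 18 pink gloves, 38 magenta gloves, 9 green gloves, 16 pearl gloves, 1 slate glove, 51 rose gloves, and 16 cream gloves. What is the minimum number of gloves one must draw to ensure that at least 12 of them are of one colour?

66

An adversary could hand out at most 11 gloves per colour (green, slate run out sooner): 11 + 11 + 9 + 11 + 1 + 11 + 11 = 65 gloves and still no colour has 12.
By the pigeonhole principle, one more glove lands in a colour already at 11, so 66 draws are enough and 65 are not.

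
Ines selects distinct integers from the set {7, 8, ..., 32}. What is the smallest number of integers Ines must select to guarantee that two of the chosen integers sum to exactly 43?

Group the elements by complementary pair {x, 43−x}: {11,32}, {12,31}, {13,30}, …, giving 11 two-element pairs and 4 integers whose partner 43−x falls outside [7,32].
Treating each of those 15 groups as a pigeonhole, one can pick one integer per group — 15 integers — with no two summing to 43.
The 16th integer lands in an occupied pair, forcing a sum of 43.

16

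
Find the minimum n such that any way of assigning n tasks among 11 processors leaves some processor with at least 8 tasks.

With 77 tasks one could put exactly 7 in each of the 11 processors, and no processor would reach 8.
By the pigeonhole principle, one more task must land in a processor that already has 7, giving it 8.
So 11 × 7 + 1 = 78 tasks are required.

78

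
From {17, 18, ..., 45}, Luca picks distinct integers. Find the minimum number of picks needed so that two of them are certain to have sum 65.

Two chosen integers sum to 65 exactly when both halves of some pair {x, 65−x} with 20 ≤ x ≤ 65−x ≤ 45 are chosen — 13 such pairs.
The remaining 3 elements (those with no distinct partner in range) can never complete a 65-sum, so the worst case takes all of them and one from each pair: 3 + 13 = 16.
By the pigeonhole principle, the 17th integer has to be the second member of some pair, so 16 + 1 = 17.

17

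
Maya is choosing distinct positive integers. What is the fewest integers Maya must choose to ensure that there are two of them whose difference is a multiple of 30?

Integers whose pairwise differences are multiples of 30 are exactly those sharing a remainder mod 30. The 30 residue classes mod 30 are the pigeonholes.
With 30 integers one could put 1 in each residue class and have no class reach 2.
The 31st integer pushes some class to 2, so 30·1 + 1 = 31.

31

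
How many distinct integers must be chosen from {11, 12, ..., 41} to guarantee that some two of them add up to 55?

18

A set avoiding the sum 55 can contain at most one of each pair {x, 55−x}, plus the 3 elements whose complement lies outside the range.
The integers 11, …, 27 (17 of them) are such a set: any two sum to at least 11+12 = 23 and at most 26+27 = 53 < 55.
Any 18th integer completes one of the 14 pairs, so 18 choices force a sum of 55.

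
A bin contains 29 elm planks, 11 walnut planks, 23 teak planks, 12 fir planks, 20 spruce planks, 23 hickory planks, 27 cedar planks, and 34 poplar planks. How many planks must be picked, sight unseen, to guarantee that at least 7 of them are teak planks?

In the worst case for collecting teak planks, every non-teak plank comes out first.
There are 29 + 11 + 12 + 20 + 23 + 27 + 34 = 156 non-teak planks altogether.
After those, each further plank must be teak, so 156 + 7 = 163 draws guarantee 7 teak planks.

163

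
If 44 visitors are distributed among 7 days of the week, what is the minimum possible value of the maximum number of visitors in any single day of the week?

By the pigeonhole principle, the 7 days of the week are the holes and the 44 visitors are the pigeons.
If every day of the week held at most 6 visitors, the total would be at most 7 × 6 = 42, which is less than 44.
So some day of the week holds at least ⌈44/7⌉ = 7 visitors.

7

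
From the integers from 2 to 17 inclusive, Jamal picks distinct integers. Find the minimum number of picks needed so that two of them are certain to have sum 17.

10

A set avoiding the sum 17 can contain at most one of each pair {x, 17−x}, plus the 2 elements whose complement lies outside the range.
The integers 9, …, 17 (9 of them) are such a set: any two sum to at least 9+10 = 19 > 17.
Any 10th integer completes one of the 7 pairs, so 10 choices force a sum of 17.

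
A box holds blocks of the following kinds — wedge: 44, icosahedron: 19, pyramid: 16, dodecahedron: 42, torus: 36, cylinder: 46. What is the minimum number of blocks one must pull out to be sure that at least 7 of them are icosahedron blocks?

In the worst case for collecting icosahedron blocks, every non-icosahedron block comes out first.
There are 44 + 16 + 42 + 36 + 46 = 184 non-icosahedron blocks altogether.
After those, each further block must be icosahedron, so 184 + 7 = 191 draws guarantee 7 icosahedron blocks.

191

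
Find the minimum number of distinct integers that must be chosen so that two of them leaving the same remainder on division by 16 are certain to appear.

17

By pigeonhole, the 16 residue classes mod 16 are the pigeonholes.
With 16 integers one could put 1 in each residue class and have no class reach 2.
The 17th integer pushes some class to 2, so 16·1 + 1 = 17.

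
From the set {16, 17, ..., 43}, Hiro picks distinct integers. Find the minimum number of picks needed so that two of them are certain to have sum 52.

19

Two chosen integers sum to 52 exactly when both halves of some pair {x, 52−x} with 16 ≤ x ≤ 52−x ≤ 36 are chosen — 10 such pairs.
The remaining 8 elements (those with no distinct partner in range) can never complete a 52-sum, so the worst case takes all of them and one from each pair: 8 + 10 = 18.
Pigeonhole: the 19th integer has to be the second member of some pair, so 18 + 1 = 19.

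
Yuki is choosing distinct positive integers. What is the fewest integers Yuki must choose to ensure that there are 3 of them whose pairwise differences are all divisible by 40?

Integers whose pairwise differences are multiples of 40 are exactly those sharing a remainder mod 40. By the pigeonhole principle, the 40 residue classes mod 40 are the pigeonholes.
With 80 integers one could put 2 in each residue class and have no class reach 3.
The 81st integer pushes some class to 3, so 40·2 + 1 = 81.

81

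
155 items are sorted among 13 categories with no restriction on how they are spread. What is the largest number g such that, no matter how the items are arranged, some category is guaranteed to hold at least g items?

12

Pigeonhole: the 13 categories are the holes and the 155 items are the pigeons.
If every category held at most 11 items, the total would be at most 13 × 11 = 143, which is less than 155.
So some category holds at least ⌈155/13⌉ = 12 items.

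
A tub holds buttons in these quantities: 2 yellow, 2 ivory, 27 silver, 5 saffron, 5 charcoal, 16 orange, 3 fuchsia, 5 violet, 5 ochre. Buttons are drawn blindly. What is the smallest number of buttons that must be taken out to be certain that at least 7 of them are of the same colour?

40

By the pigeonhole principle, put each drawn button into a box by colour. The largest draw with every box below 7 takes min(count, 6) from each colour; colours with fewer than 6 contribute all they have.
Σ min(cᵢ, 6) = 2 + 2 + 6 + 5 + 5 + 6 + 3 + 5 + 5 = 39.
Draw number 39 + 1 = 40 must push one box to 7.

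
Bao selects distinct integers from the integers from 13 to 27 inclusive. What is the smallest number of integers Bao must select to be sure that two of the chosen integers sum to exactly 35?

11

Two chosen integers sum to 35 exactly when both halves of some pair {x, 35−x} with 13 ≤ x ≤ 35−x ≤ 22 are chosen — 5 such pairs.
The remaining 5 elements (those with no distinct partner in range) can never complete a 35-sum, so the worst case takes all of them and one from each pair: 5 + 5 = 10.
By the pigeonhole principle, the 11th integer has to be the second member of some pair, so 10 + 1 = 11.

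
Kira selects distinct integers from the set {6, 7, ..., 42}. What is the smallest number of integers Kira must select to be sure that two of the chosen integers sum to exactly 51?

Group the elements by complementary pair {x, 51−x}: {9,42}, {10,41}, {11,40}, …, giving 17 two-element pairs and 3 integers whose partner 51−x falls outside [6,42].
By the pigeonhole principle, treating each of those 20 groups as a pigeonhole, one can pick one integer per group — 20 integers — with no two summing to 51.
The 21st integer lands in an occupied pair, forcing a sum of 51.

21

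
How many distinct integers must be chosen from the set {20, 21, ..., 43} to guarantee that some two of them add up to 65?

Group the elements by complementary pair {x, 65−x}: {22,43}, {23,42}, {24,41}, …, giving 11 two-element pairs and 2 integers whose partner 65−x falls outside [20,43].
Treating each of those 13 groups as a pigeonhole, one can pick one integer per group — 13 integers — with no two summing to 65.
The 14th integer lands in an occupied pair, forcing a sum of 65.

14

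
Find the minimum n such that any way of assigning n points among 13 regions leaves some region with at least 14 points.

170

With 169 points one could put exactly 13 in each of the 13 regions, and no region would reach 14.
Pigeonhole: one more point must land in a region that already has 13, giving it 14.
So 13 × 13 + 1 = 170 points are required.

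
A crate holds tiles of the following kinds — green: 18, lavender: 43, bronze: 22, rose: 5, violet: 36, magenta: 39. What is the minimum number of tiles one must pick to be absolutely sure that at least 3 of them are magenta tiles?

127

In the worst case for collecting magenta tiles, every non-magenta tile comes out first.
There are 18 + 43 + 22 + 5 + 36 = 124 non-magenta tiles altogether.
After those, each further tile must be magenta, so 124 + 3 = 127 draws guarantee 3 magenta tiles.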